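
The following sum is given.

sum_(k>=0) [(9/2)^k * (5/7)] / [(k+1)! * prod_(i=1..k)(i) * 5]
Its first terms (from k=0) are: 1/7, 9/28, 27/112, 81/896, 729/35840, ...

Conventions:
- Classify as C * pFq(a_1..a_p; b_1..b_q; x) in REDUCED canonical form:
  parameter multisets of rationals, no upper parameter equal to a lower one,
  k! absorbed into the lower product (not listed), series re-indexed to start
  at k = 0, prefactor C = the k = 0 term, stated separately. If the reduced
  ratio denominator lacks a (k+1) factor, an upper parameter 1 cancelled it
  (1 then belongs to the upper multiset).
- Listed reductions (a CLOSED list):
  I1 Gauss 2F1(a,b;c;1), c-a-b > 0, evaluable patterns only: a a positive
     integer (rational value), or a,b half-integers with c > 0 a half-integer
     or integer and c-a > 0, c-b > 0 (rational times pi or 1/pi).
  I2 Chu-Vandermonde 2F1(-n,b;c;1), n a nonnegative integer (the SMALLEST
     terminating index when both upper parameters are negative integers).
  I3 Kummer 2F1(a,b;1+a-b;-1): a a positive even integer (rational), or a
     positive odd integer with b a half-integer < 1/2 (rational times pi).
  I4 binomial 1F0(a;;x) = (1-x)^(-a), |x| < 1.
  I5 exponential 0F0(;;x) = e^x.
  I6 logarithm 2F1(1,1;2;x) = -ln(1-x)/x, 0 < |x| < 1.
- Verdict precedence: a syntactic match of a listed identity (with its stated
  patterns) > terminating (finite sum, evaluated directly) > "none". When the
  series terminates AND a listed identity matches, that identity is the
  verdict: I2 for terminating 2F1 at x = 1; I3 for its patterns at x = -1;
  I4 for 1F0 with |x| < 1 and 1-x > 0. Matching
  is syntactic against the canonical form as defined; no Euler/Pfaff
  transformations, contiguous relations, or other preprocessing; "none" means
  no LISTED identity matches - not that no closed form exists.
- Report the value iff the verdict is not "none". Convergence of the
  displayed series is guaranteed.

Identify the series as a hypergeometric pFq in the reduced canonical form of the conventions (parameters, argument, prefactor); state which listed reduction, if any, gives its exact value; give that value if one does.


The series (x = 9/2) is 0F1: upper {-}, lower {2}, prefactor 1/7. Verdict: none here - no I1-I6 shape fits x = 9/2 with lower {2}.

Structural cue: from the first term 1/7: the denominator's factorial ratio (C = 1/7, x = 9/2) is a lower Pochhammer.
Term ratio: r(k) = (9/2) * 1 / [(k+2) (k+1)] ; factor over Q: parameters, x = (9/2), and C = 1/7.


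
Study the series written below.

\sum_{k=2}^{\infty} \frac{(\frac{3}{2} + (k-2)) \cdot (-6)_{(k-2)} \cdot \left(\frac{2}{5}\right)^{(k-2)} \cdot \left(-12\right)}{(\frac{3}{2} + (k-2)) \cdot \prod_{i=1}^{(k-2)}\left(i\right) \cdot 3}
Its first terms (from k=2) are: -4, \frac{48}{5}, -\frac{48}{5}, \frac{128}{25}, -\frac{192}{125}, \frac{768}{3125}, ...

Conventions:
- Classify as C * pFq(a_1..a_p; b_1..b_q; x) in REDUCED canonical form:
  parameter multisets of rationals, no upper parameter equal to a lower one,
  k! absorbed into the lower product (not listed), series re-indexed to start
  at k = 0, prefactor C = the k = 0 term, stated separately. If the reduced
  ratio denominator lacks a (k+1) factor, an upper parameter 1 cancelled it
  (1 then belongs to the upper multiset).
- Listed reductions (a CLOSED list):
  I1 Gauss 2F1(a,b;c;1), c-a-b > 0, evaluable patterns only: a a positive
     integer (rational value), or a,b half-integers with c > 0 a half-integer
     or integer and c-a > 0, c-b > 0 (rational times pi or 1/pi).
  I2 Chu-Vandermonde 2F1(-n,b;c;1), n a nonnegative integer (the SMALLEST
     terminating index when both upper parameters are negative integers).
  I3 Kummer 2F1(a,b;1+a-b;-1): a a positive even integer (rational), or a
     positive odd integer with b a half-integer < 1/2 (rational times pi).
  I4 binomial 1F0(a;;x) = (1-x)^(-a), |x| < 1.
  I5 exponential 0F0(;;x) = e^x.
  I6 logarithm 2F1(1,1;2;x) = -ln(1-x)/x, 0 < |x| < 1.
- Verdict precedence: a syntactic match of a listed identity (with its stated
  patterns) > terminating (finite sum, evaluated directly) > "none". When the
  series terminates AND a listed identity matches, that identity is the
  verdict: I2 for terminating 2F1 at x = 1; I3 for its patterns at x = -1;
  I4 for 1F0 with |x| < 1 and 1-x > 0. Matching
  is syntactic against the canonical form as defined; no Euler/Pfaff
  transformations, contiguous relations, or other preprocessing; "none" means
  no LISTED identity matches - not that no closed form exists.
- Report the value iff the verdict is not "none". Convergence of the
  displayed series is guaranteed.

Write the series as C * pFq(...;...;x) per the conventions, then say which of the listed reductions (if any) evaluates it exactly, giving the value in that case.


Canonical form: C = -4 times 1F0 with upper {-6}, lower {-}, x = \frac{2}{5}. Verdict at x = \frac{2}{5}: the binomial series (I4) matches (the 1F0 binomial series: exponent 6, x = \frac{2}{5}). Exact value: -\frac{2916}{15625}.

First insight: t_0 = -4 here, and k + 3/2 divides numerator and denominator alike; C = -4 after cancelling.
Step ratio: r(k) = \frac{2}{5} * (k-6) / [(k+1)] - rational; roots negated = parameters, x = \frac{2}{5}, C = -4.


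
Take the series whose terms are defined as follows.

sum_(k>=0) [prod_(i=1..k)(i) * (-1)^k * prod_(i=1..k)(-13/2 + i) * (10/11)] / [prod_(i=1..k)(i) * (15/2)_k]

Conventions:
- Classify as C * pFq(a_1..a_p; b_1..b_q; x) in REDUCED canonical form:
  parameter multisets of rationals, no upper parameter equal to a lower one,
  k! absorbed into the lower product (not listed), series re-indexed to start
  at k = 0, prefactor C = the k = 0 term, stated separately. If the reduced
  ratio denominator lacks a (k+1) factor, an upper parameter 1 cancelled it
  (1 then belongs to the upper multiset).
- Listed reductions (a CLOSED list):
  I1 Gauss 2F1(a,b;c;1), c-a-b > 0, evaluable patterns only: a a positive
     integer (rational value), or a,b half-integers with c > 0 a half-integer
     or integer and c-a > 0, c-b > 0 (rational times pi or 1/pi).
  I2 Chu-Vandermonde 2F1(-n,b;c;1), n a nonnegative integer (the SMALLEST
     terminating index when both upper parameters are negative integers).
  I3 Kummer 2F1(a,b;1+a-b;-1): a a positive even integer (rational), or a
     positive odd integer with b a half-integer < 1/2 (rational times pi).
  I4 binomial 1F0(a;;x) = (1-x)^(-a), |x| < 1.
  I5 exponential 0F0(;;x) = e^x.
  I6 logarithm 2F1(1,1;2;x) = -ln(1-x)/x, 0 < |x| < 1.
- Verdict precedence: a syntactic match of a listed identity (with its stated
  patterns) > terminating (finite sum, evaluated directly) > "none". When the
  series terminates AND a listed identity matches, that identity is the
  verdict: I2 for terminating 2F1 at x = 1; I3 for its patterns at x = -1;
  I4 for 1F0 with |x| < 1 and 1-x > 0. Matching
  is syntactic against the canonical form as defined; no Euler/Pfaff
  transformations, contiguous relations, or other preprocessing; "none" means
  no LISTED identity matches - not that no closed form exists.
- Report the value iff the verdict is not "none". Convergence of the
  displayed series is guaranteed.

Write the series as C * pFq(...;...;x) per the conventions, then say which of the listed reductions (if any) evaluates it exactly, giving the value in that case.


x = -1 here; the reduced form reads 2F1, upper {-11/2, 1}, lower {15/2}, C = 10/11. Verdict: this is Kummer's theorem (I3) (x = -1; c = 15/2 equals 1+a-b for upper {-11/2, 1}: listed pattern). Exact value: (1365/2048) * pi.

Key observation: with t_0 = 10/11, the running product (prefactor 10/11) telescopes to a rising factorial.
Ratio: r(k) = (-1) * (k-11/2) (k+1) / [(k+15/2) (k+1)] - rational in k, leading ratio (-1); with t_0 = 10/11, classification follows.


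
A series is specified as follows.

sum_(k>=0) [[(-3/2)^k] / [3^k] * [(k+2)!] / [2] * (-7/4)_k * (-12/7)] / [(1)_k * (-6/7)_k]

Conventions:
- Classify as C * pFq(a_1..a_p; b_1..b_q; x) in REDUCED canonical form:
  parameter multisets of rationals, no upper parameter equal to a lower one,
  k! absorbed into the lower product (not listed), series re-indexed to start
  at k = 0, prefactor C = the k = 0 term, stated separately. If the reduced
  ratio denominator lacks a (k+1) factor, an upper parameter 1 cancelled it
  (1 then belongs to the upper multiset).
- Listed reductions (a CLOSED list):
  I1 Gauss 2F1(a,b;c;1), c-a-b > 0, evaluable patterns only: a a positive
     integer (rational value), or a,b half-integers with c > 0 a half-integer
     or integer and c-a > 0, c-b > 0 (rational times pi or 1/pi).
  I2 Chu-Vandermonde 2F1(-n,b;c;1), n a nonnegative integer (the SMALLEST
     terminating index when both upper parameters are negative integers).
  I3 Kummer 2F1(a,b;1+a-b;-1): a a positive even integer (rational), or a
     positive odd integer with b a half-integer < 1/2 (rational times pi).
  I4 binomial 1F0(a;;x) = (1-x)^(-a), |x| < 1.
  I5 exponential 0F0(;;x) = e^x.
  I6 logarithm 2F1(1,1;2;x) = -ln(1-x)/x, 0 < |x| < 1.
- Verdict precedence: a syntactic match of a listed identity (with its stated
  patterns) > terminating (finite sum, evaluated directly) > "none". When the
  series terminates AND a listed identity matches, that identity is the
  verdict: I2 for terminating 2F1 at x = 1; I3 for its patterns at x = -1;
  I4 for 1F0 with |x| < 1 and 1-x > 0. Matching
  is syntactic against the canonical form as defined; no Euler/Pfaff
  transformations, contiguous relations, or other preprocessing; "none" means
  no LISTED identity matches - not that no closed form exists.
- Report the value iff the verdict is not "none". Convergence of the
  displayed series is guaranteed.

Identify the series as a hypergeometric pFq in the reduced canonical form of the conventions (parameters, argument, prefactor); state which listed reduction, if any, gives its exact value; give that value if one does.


Classification (C = -12/7): 2F1 with upper {-7/4, 3}, lower {-6/7}, argument x = -1/2. Verdict: no listed reduction: x = -1/2 and upper {-7/4, 3} fail every I1-I6 pattern.

The tell: x = (-1/2) and the two k-th powers (C = -12/7) combine into one argument.
Adjacent-term ratio: r(k) = (-1/2) * (k-7/4) (k+3) / [(k-6/7) (k+1)] - rational in k. x = (-1/2); t_0 = -12/7; negate the roots.


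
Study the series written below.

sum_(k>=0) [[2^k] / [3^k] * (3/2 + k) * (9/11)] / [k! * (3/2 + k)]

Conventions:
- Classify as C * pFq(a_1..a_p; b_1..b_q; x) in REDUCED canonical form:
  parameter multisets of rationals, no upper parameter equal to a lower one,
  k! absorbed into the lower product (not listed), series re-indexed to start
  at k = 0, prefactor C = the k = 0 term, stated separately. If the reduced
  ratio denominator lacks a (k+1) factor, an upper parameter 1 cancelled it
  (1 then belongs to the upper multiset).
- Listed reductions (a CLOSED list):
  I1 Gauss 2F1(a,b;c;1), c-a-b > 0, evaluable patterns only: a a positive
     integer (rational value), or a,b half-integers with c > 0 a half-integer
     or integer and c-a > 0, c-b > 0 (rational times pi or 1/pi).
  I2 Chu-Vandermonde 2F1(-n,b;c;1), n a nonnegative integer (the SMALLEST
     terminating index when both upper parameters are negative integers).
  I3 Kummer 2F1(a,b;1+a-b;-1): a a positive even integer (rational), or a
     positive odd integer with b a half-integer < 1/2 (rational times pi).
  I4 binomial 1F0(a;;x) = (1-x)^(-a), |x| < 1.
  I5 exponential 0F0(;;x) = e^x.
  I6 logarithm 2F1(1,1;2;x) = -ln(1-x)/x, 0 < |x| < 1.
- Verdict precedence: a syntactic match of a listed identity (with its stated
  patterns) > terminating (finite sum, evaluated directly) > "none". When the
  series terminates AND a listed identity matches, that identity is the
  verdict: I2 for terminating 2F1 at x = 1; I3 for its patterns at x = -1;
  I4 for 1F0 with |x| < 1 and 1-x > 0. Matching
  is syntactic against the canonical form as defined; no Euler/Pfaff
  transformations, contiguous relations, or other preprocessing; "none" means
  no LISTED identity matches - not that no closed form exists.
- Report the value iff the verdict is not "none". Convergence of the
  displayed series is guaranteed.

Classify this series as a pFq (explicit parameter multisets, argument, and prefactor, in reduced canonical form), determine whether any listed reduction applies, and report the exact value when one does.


With C = 9/11: the canonical form is 0F0(-; -; 2/3). Verdict (x = 2/3): the exponential series (I5) applies (the 0F0 exponential series at x = 2/3). Exact value: (9/11) * e^(2/3).

Structural cue: t_0 being 9/11, the two geometric factors (C = 9/11) combine into one argument.
Adjacent-term ratio: r(k) = (2/3) * 1 / [(k+1)] - rational in k. x = (2/3); t_0 = 9/11; negate the roots.


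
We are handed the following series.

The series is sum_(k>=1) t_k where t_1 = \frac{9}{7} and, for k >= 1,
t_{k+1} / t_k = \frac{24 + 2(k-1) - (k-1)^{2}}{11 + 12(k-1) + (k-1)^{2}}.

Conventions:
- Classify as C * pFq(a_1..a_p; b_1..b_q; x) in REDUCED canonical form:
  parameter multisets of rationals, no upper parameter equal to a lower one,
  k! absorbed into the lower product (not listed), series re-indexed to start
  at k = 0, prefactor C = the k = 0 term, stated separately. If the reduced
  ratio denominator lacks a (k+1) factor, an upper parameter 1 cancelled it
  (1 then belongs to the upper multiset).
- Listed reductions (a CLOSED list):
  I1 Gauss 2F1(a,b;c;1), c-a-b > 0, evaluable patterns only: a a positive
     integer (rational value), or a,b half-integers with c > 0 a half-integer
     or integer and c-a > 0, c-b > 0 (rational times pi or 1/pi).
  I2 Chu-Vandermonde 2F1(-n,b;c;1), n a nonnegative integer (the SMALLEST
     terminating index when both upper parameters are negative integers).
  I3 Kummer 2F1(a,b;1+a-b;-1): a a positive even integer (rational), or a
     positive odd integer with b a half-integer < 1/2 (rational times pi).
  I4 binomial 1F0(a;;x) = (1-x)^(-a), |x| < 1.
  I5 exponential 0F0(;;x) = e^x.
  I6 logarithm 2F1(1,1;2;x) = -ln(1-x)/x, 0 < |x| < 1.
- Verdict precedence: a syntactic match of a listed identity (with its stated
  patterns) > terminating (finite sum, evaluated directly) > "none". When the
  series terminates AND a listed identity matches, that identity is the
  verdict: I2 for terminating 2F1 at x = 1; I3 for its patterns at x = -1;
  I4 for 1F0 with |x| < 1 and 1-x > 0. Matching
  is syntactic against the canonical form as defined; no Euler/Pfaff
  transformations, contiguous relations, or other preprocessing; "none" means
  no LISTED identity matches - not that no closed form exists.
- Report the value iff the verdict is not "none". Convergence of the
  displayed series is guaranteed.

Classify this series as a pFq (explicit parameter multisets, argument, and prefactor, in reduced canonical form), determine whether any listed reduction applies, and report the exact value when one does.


The series (x = -1) is 2F1: upper {-6, 4}, lower {11}, prefactor \frac{9}{7}. Verdict (x = -1): Kummer (I3) applies (x = -1; c = 11 equals 1+a-b for upper {-6, 4}: listed pattern). Its exact value is \frac{135}{14}.

Key observation: t_0 being \frac{9}{7}, factor the ratio over Q (C = 9/7, x = -1): negated roots = parameters.
Step ratio: r(k) = -1 * (k-6) (k+4) / [(k+11) (k+1)] - rational in k. x = -1; t_0 = \frac{9}{7}; negate the roots.


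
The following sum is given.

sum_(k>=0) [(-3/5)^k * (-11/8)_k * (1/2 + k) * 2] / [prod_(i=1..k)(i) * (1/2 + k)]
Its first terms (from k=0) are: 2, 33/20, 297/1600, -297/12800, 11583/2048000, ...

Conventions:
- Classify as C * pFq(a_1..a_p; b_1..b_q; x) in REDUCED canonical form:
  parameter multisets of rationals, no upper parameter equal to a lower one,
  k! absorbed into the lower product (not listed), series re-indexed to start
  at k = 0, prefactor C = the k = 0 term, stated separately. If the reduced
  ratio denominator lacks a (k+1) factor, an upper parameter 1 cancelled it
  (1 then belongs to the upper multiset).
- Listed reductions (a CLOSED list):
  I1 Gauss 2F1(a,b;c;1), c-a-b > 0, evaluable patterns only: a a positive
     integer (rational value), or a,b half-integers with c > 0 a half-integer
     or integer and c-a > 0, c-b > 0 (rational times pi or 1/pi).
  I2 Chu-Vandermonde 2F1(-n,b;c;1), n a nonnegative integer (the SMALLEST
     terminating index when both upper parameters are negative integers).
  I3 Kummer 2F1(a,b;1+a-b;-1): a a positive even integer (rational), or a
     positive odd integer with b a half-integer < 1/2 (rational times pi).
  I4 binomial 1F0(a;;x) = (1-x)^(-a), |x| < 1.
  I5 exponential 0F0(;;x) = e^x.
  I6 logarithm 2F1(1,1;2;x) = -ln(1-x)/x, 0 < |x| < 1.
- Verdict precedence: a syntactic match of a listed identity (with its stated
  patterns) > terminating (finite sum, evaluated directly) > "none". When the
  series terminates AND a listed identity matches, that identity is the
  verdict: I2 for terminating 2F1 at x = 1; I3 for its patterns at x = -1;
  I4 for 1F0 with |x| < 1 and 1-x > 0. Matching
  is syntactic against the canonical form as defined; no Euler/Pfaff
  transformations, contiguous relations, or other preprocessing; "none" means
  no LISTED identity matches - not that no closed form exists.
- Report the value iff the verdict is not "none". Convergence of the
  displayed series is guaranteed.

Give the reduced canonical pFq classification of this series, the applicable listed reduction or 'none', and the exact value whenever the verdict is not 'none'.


Canonical form: C = 2 times 1F0 with upper {-11/8}, lower {-}, x = -3/5. Verdict: the binomial series (I4) applies (the 1F0 binomial series: exponent 11/8, x = -3/5). Exact value: 2 * (8/5)^(11/8).

The tell: from the first term 2: the product of the first k integers (C = 2) is k!.
Adjacent-term ratio: r(k) = (-3/5) * (k-11/8) / [(k+1)] - rational in k. x = (-3/5); t_0 = 2; negate the roots.


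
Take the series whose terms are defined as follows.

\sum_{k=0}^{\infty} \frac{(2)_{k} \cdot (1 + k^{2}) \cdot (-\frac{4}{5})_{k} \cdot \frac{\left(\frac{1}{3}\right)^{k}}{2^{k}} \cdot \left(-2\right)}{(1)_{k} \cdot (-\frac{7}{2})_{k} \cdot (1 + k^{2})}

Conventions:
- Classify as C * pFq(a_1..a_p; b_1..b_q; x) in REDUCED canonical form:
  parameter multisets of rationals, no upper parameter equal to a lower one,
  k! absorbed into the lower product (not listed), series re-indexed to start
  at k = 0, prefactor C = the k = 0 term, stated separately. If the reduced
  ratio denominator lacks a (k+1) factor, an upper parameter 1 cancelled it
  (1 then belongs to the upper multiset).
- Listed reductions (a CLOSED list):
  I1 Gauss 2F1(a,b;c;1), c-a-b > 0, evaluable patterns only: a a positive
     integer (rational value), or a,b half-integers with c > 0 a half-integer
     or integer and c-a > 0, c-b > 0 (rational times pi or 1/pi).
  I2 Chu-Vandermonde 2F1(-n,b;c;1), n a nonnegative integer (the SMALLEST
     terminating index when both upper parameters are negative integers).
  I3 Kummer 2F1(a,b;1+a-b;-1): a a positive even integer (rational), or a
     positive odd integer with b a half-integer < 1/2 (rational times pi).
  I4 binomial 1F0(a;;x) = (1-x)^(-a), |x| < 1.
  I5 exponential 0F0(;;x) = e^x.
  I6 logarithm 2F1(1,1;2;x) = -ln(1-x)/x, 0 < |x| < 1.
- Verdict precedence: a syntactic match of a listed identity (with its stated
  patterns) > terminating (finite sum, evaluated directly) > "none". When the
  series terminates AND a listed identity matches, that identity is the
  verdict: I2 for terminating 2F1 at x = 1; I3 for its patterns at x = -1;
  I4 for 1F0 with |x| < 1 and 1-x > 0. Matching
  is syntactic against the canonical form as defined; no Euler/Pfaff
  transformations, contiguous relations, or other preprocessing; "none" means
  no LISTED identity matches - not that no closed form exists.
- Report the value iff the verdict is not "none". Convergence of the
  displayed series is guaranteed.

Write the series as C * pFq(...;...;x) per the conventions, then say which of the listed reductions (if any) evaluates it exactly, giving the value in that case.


First insight: from the first term -2: the factor k^2 + 1 cancels (top and bottom), leaving C = -2.
Adjacent-term ratio: r(k) = \frac{1}{6} * (k-\frac{4}{5}) (k+2) / [(k-\frac{7}{2}) (k+1)] - rational in k. x = \frac{1}{6}; t_0 = -2; negate the roots.

Reduced: x = \frac{1}{6}, 2F1, upper = {-\frac{4}{5}, 2}, lower = {-\frac{7}{2}}, C = -2. Verdict: none. A 2F1 with upper {-\frac{4}{5}, 2} fits none of I1-I6 at x = \frac{1}{6}; the sum runs forever.


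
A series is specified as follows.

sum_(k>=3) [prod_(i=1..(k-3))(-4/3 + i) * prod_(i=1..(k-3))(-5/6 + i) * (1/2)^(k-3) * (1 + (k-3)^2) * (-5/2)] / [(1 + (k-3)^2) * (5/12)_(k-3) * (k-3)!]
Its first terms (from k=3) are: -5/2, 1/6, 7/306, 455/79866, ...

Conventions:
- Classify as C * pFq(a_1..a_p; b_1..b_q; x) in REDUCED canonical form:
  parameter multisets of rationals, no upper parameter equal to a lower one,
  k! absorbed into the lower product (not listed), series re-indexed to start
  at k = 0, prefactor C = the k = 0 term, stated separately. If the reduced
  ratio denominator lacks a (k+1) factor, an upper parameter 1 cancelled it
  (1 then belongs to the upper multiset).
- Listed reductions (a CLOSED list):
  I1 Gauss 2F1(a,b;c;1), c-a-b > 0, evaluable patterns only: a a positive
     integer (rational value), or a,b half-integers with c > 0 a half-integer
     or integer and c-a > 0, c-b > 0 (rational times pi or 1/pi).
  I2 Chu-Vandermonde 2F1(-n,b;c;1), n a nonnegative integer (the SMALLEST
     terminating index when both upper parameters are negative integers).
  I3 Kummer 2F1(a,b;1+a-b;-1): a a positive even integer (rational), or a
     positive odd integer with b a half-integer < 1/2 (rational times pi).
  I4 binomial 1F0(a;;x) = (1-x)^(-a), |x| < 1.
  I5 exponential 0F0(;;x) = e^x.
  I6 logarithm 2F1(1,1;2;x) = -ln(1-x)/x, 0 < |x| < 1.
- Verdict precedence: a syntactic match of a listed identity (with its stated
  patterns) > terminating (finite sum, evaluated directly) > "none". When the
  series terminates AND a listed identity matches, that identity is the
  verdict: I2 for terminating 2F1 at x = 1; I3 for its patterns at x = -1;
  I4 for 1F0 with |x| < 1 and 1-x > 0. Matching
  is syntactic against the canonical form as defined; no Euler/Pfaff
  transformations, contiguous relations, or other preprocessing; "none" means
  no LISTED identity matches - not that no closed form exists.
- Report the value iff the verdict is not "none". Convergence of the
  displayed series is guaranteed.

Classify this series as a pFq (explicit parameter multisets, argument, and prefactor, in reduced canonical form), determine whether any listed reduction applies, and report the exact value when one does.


Prefactor -5/2, argument 1/2: 2F1 with upper {-1/3, 1/6} over lower {5/12}. Verdict: none. Every listed pattern misses the 2F1 form at 1/2, upper {-1/3, 1/6}.

Key step: with t_0 = -5/2, the running product (prefactor -5/2) telescopes to a rising factorial.
Step ratio: r(k) = (1/2) * (k-1/3) (k+1/6) / [(k+5/12) (k+1)] ; factor over Q: parameters, x = (1/2), and C = -5/2.


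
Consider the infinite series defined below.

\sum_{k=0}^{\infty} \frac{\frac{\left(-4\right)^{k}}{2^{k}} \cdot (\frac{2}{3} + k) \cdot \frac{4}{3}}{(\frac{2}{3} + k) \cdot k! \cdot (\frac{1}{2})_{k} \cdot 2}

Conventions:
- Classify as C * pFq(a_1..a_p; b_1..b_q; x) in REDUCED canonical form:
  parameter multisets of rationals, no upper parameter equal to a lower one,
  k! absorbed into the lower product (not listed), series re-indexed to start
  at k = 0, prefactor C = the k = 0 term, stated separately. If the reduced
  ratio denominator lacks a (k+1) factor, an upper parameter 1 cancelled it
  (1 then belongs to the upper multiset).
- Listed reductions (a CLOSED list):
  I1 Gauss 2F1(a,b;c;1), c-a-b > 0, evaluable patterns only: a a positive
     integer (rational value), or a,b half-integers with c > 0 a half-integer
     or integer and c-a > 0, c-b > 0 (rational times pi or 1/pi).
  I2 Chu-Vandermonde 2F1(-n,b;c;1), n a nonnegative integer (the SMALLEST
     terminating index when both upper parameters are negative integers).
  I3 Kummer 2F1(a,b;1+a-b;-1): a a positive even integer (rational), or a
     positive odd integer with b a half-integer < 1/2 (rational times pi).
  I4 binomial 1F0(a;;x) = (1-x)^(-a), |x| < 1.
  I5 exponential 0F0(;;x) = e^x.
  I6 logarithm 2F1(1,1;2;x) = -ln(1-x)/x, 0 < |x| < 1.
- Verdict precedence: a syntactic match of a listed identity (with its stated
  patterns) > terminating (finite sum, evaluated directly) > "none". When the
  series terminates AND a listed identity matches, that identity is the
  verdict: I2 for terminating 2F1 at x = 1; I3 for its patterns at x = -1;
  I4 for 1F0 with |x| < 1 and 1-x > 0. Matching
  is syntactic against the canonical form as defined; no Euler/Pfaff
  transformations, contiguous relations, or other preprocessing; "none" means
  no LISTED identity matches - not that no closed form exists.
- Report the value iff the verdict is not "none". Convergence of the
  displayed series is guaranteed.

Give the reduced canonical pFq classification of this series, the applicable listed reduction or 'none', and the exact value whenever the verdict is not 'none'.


With C = \frac{2}{3}: the canonical form is 0F1(-; \frac{1}{2}; -2). Verdict: none (x = -2): each listed identity misses the multisets {-} ; {\frac{1}{2}}.

The tell: from the first term \frac{2}{3}: the two k-th powers (C = 2/3, x = -2) combine into one argument.
Term ratio: r(k) = -2 * 1 / [(k+\frac{1}{2}) (k+1)] - poly over poly, x = -2 from leading terms; C = \frac{2}{3} at k = 0.


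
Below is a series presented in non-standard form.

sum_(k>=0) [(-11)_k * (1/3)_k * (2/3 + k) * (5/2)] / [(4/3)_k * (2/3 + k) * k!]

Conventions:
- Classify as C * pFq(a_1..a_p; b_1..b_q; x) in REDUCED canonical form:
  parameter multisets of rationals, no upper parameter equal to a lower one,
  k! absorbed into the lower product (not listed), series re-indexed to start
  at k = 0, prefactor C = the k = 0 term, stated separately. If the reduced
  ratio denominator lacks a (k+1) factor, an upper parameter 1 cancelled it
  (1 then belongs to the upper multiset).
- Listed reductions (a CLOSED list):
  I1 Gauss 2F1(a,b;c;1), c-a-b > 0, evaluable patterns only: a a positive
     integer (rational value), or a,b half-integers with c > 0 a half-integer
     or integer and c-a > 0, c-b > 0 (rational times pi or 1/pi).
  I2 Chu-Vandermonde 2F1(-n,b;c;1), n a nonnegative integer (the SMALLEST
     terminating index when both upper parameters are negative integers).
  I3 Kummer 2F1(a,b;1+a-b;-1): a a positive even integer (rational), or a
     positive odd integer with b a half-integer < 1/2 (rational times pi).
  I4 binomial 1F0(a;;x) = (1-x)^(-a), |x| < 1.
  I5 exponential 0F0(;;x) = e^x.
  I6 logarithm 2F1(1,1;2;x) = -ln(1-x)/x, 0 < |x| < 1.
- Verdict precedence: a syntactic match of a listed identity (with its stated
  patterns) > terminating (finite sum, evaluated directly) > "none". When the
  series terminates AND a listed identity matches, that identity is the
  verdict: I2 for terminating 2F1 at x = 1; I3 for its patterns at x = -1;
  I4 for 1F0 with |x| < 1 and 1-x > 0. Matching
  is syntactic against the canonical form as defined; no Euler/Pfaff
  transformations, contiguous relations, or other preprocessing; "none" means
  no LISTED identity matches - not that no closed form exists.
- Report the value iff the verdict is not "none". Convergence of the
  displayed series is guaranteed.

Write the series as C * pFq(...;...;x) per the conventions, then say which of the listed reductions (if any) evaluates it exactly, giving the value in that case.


x = 1 here; the reduced form reads 2F1, upper {-11, 1/3}, lower {4/3}, C = 5/2. Verdict: this is Chu-Vandermonde (I2) (terminating 2F1 at x = 1 with n = 11, b = 1/3, c = 4/3). Value: 14348907/14578928.

The tell: t_0 = 5/2 here, and k + 2/3 divides numerator and denominator alike; prefactor 5/2 after cancelling.
Ratio: r(k) = 1 * (k-11) (k+1/3) / [(k+4/3) (k+1)] - rational in k, leading ratio 1; with t_0 = 5/2, classification follows.


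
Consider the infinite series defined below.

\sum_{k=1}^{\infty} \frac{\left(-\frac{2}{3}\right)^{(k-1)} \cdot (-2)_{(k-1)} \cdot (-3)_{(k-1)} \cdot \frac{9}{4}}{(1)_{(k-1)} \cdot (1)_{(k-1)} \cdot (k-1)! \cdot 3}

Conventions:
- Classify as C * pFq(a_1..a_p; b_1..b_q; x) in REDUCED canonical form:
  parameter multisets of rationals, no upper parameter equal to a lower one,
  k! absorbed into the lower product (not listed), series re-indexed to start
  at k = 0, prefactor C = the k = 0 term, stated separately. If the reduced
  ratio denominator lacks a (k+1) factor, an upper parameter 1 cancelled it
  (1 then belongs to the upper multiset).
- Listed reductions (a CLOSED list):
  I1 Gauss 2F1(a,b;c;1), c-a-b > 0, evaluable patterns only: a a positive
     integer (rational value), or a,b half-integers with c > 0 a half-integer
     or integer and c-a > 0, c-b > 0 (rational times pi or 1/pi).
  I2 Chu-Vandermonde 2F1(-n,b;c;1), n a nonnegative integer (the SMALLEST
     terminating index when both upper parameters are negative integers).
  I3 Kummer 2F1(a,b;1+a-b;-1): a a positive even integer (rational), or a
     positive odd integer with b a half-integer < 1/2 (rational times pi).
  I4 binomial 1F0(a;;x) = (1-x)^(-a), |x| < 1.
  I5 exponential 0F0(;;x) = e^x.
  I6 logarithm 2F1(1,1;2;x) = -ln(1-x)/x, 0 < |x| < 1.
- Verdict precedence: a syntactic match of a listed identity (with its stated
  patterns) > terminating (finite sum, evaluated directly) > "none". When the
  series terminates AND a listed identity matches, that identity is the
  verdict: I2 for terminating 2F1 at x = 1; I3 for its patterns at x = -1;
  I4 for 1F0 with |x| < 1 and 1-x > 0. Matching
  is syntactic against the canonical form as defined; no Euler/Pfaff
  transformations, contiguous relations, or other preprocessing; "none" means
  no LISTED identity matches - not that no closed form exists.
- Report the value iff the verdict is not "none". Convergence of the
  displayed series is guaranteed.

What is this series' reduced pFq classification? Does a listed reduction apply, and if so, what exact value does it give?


The tell: t_0 = \frac{3}{4} here, and the denominator's factorial ratio (prefactor 3/4) is a lower Pochhammer.
Ratio: r(k) = -\frac{2}{3} * (k-3) (k-2) / [(k+1) (k+1) (k+1)] - rational in k, leading ratio -\frac{2}{3}; with t_0 = \frac{3}{4}, classification follows.

Canonical form: C = \frac{3}{4} times 2F2 with upper {-3, -2}, lower {1, 1}, x = -\frac{2}{3}. Verdict: terminating - the sum ends at index 2 because -2 is a negative integer; exact evaluation follows. Value: -\frac{7}{4}.


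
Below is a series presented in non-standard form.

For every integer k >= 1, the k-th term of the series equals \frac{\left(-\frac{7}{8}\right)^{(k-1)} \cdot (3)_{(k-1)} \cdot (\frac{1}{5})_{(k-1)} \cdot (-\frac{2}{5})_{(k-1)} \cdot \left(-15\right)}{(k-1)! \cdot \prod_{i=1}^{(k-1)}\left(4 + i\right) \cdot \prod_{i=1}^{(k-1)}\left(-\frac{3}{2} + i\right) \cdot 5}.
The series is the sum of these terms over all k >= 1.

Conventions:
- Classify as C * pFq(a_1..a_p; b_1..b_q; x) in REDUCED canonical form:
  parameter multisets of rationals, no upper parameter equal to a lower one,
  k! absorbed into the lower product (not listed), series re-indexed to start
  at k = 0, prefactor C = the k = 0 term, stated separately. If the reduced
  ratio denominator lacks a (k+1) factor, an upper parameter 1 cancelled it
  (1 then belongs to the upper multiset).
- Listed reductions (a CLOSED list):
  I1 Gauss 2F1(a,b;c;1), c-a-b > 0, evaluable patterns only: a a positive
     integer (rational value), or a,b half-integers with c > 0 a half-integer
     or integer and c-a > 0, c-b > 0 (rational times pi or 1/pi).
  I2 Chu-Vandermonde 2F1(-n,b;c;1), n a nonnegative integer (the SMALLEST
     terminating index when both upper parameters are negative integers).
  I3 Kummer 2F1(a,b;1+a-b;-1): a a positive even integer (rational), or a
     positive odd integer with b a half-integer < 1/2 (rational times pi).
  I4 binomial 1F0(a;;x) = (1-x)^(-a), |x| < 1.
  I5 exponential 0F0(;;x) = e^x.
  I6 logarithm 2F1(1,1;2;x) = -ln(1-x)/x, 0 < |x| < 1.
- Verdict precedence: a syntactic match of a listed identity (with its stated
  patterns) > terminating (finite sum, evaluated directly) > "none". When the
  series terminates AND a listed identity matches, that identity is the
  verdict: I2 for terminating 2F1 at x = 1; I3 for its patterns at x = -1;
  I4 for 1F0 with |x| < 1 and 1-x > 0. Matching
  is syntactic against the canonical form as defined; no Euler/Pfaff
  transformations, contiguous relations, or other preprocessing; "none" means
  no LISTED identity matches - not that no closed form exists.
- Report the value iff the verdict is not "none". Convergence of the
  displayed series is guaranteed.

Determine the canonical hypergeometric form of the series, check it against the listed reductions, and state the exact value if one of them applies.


Reduced: x = -\frac{7}{8}, 3F2, upper = {-\frac{2}{5}, \frac{1}{5}, 3}, lower = {-\frac{1}{2}, 5}, C = -3. Verdict: none here - no I1-I6 shape fits x = -\frac{7}{8} with lower {-\frac{1}{2}, 5}.

The tell: from the first term -3: the lower running product (C = -3, x = -7/8) is a rising factorial.
Ratio: r(k) = -\frac{7}{8} * (k-\frac{2}{5}) (k+\frac{1}{5}) (k+3) / [(k-\frac{1}{2}) (k+5) (k+1)] - rational in k. x = -\frac{7}{8}; t_0 = -3; negate the roots.


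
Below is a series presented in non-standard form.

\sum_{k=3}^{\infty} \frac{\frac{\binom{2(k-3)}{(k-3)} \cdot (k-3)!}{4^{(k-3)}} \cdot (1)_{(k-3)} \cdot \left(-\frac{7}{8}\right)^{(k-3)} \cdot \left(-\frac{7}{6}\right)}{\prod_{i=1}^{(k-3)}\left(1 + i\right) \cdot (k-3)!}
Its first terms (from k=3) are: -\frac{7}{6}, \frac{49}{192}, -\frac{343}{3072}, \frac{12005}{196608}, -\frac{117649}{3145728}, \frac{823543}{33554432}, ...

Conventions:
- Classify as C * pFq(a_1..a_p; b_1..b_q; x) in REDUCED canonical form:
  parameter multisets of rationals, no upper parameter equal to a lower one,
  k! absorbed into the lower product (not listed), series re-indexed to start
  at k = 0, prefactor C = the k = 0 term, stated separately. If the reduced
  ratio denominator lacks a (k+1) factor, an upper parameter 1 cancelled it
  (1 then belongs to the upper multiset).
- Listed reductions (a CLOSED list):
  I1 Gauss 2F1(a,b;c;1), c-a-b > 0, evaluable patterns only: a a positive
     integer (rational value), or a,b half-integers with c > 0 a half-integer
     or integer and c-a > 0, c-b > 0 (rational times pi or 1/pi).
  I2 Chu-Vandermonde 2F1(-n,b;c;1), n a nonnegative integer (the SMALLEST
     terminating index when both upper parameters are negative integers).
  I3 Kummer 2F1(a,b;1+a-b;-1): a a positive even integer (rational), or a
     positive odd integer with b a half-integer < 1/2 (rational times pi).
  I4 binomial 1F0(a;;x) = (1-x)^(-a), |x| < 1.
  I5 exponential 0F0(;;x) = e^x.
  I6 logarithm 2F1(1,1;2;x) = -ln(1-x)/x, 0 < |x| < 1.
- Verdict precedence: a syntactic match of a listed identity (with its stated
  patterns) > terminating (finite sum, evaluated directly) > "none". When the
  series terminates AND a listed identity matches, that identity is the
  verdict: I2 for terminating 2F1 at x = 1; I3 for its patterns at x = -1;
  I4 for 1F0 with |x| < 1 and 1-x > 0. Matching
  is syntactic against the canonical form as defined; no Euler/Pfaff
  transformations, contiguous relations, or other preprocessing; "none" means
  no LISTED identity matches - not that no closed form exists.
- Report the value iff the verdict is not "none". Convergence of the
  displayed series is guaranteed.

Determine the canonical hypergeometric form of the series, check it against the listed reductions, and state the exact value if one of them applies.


The series (x = -\frac{7}{8}) is 2F1: upper {\frac{1}{2}, 1}, lower {2}, prefactor -\frac{7}{6}. Verdict: none here - no I1-I6 shape fits x = -\frac{7}{8} with lower {2}.

Key observation: t_0 = -\frac{7}{6} here, and the lower running product (C = -7/6) is a rising factorial.
Term ratio: r(k) = -\frac{7}{8} * (k+\frac{1}{2}) (k+1) / [(k+2) (k+1)] - rational; roots negated = parameters, x = -\frac{7}{8}, C = -\frac{7}{6}.


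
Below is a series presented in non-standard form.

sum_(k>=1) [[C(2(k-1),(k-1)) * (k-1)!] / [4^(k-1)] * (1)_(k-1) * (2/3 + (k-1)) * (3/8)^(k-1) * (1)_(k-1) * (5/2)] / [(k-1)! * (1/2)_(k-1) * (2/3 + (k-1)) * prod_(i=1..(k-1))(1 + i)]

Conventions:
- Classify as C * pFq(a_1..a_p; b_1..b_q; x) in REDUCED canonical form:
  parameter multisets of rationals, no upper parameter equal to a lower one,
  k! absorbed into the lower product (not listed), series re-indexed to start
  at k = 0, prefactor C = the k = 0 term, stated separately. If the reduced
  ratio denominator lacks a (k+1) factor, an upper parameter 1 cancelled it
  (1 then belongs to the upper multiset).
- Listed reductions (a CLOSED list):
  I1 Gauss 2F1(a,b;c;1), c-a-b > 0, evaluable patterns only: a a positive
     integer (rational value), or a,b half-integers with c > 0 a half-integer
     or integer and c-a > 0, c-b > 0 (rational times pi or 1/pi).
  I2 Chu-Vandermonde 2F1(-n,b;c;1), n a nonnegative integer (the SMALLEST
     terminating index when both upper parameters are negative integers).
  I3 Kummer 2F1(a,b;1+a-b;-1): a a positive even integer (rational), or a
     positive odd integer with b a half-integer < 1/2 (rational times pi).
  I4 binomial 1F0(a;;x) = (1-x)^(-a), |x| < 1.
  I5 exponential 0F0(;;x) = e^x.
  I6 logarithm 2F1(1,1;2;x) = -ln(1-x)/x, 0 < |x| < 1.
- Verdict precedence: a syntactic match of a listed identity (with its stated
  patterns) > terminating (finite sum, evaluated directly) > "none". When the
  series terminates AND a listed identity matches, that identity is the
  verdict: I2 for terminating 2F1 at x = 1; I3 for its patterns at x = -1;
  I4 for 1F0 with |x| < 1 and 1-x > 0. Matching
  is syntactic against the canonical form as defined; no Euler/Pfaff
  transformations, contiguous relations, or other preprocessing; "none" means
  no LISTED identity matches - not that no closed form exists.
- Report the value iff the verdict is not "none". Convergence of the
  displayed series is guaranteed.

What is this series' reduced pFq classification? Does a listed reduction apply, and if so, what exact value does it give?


This is 5/2 * 2F1(1, 1; 2; 3/8) in reduced canonical form. Verdict: logarithm (I6) fires (the logarithm: parameters (1,1;2), x = 3/8). Hence: (-20/3) * ln(5/8).

First insight: t_0 being 5/2, the lower running product (prefactor 5/2) is a rising factorial.
Term ratio: r(k) = (3/8) * (k+1) (k+1) / [(k+2) (k+1)] - poly over poly, x = (3/8) from leading terms; C = 5/2 at k = 0.


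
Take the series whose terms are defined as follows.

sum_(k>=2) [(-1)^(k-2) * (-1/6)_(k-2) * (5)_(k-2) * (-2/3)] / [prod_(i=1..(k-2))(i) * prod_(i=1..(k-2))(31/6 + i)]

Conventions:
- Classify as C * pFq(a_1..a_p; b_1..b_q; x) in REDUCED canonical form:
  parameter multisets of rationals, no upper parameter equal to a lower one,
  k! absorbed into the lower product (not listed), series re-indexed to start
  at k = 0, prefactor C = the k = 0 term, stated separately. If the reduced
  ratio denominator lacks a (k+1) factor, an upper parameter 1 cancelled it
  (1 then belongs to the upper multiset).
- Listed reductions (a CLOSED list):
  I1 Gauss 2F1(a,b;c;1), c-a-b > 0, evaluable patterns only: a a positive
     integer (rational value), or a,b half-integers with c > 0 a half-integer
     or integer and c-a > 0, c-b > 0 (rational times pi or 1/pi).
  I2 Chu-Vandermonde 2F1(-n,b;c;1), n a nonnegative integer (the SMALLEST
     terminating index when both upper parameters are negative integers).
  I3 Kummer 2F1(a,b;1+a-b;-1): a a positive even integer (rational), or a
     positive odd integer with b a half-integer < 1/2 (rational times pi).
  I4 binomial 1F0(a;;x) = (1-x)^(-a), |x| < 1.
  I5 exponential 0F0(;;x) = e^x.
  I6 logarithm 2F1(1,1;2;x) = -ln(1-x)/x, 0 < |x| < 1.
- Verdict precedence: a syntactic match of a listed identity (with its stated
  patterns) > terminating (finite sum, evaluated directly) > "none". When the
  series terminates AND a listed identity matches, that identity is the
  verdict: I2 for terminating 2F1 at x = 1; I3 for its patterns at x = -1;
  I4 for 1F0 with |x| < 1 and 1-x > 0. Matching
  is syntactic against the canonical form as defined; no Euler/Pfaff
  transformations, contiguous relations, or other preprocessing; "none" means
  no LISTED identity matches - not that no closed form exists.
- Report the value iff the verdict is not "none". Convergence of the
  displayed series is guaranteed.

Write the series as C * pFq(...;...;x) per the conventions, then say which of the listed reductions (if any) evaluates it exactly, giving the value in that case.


The series (x = -1) is 2F1: upper {-1/6, 5}, lower {37/6}, prefactor -2/3. Verdict: none. Every listed pattern misses the 2F1 form at -1, upper {-1/6, 5}.

Key step: from the first term -2/3: the lower running product (C = -2/3) is a rising factorial.
Term ratio: r(k) = (-1) * (k-1/6) (k+5) / [(k+37/6) (k+1)] - rational in k, leading ratio (-1); with t_0 = -2/3, classification follows.
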